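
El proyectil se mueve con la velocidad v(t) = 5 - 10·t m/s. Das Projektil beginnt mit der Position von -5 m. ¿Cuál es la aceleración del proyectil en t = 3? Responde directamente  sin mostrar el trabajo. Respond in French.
La réponse est -10.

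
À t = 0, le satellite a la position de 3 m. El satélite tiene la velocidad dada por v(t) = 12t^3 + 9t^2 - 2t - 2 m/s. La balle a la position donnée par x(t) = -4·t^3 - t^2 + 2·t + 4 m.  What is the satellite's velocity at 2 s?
From the given velocity equation v(t) = 12·t^3 + 9·t^2 - 2·t - 2, we substitute t = 2 to get v = 126.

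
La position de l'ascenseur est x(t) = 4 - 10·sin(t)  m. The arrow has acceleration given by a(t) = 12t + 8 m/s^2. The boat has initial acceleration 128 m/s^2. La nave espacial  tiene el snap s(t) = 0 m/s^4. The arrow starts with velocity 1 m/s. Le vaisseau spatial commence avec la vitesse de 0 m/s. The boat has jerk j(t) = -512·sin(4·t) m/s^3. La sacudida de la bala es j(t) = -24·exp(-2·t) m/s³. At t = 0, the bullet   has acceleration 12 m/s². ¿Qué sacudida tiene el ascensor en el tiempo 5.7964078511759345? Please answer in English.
Starting from position x(t) = 4 - 10·sin(t), we take 3 derivatives. The derivative of position gives velocity: v(t) = -10·cos(t). Taking d/dt of v(t), we find a(t) = 10·sin(t). Taking d/dt of a(t), we find j(t) = 10·cos(t). We have jerk j(t) = 10·cos(t). Substituting t = 5.7964078511759345: j(5.7964078511759345) = 8.83844887198950.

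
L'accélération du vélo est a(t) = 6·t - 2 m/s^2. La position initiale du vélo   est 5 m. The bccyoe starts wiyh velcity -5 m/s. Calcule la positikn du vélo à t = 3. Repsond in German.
Ausgehend von der Beschleunigung a(t) = 6·t - 2, nehmen wir 2 Stammfunktionen. Das Integral von der Beschleunigung, mit v(0) = -5, ergibt die Geschwindigkeit: v(t) = 3·t^2 - 2·t - 5. Durch Integration von der Geschwindigkeit und Verwendung der Anfangsbedingung x(0) = 5, erhalten wir x(t) = t^3 - t^2 - 5·t + 5. Mit x(t) = t^3 - t^2 - 5·t + 5 und Einsetzen von t = 3, finden wir x = 8.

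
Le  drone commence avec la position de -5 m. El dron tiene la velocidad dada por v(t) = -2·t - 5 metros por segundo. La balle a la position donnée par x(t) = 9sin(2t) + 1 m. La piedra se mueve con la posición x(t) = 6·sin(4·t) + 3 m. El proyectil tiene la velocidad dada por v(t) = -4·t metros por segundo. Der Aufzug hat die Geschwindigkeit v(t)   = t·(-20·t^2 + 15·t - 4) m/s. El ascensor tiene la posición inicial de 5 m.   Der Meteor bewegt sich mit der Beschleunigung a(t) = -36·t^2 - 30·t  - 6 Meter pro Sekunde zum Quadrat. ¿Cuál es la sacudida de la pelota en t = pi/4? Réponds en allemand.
Wir müssen unsere Gleichung für die Position x(t) = 9·sin(2·t) + 1 3-mal ableiten. Mit d/dt von x(t) finden wir v(t) = 18·cos(2·t). Durch Ableiten von der Geschwindigkeit erhalten wir die Beschleunigung: a(t) = -36·sin(2·t). Die Ableitung von der Beschleunigung ergibt den Ruck: j(t) = -72·cos(2·t). Aus der Gleichung für den Ruck j(t) = -72·cos(2·t), setzen wir t = pi/4 ein und erhalten j = 0.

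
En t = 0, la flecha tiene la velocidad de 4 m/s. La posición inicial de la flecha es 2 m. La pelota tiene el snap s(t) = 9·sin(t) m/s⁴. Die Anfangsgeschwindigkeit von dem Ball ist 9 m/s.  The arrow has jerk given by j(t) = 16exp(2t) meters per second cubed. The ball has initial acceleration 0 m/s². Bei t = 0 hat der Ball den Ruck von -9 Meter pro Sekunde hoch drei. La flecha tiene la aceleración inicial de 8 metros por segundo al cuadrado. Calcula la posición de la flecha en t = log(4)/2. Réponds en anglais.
We need to integrate our jerk equation j(t) = 16·exp(2·t) 3 times. Integrating jerk and using the initial condition a(0) = 8, we get a(t) = 8·exp(2·t). The antiderivative of acceleration, with v(0) = 4, gives velocity: v(t) = 4·exp(2·t). The integral of velocity, with x(0) = 2, gives position: x(t) = 2·exp(2·t). Using x(t) = 2·exp(2·t) and substituting t = log(4)/2, we find x = 8.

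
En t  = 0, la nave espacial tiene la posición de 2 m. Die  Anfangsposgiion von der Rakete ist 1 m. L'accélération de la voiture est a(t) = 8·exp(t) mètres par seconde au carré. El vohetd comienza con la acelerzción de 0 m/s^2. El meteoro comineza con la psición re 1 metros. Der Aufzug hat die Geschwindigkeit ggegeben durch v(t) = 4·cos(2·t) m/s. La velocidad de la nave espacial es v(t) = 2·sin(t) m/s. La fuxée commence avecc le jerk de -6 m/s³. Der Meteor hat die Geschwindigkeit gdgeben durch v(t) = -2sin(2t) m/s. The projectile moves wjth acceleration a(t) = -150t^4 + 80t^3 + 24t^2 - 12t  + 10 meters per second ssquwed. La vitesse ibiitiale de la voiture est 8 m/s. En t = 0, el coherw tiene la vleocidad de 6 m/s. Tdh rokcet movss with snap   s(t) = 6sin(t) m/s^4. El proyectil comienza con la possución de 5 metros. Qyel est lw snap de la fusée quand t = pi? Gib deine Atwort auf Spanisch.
De la ecuación del snap s(t) = 6·sin(t), sustituimos t = pi para obtener s = 0.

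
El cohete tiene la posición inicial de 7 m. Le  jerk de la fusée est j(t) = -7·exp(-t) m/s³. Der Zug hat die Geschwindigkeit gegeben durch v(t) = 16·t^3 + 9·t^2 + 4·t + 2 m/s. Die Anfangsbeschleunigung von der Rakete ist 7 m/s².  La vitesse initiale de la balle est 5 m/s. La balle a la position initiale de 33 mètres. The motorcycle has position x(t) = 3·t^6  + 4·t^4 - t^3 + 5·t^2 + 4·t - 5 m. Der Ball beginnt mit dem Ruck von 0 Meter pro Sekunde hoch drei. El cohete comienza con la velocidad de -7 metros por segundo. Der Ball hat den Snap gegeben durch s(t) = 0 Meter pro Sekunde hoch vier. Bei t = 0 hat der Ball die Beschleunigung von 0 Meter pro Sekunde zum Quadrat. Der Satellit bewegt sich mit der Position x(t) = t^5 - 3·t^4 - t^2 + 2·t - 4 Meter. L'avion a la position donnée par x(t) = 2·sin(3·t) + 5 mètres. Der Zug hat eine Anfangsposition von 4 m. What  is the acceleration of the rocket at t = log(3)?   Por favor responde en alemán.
Wir müssen das Integral unserer Gleichung für den Ruck j(t) = -7·exp(-t) 1-mal finden. Durch Integration von dem Ruck und Verwendung der Anfangsbedingung a(0) = 7, erhalten wir a(t) = 7·exp(-t). Wir haben die Beschleunigung a(t) = 7·exp(-t). Durch Einsetzen von t = log(3): a(log(3)) = 7/3.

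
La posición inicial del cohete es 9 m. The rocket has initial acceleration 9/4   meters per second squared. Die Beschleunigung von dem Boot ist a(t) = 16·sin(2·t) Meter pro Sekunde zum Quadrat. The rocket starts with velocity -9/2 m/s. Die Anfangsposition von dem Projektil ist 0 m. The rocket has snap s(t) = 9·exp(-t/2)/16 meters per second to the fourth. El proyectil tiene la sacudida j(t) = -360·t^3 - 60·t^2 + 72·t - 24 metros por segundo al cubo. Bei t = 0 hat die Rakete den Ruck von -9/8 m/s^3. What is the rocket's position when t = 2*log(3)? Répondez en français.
Nous devons trouver l'intégrale de notre équation du snap s(t) = 9·exp(-t/2)/16 4 fois. L'intégrale du snap est le jerk. En utilisant j(0) = -9/8, nous obtenons j(t) = -9·exp(-t/2)/8. En intégrant le jerk et en utilisant la condition initiale a(0) = 9/4, nous obtenons a(t) = 9·exp(-t/2)/4. L'intégrale de l'accélération est la vitesse. En utilisant v(0) = -9/2, nous obtenons v(t) = -9·exp(-t/2)/2. L'intégrale de la vitesse est la position. En utilisant x(0) = 9, nous obtenons x(t) = 9·exp(-t/2). En utilisant x(t) = 9·exp(-t/2) et en substituant t = 2*log(3), nous trouvons x = 3.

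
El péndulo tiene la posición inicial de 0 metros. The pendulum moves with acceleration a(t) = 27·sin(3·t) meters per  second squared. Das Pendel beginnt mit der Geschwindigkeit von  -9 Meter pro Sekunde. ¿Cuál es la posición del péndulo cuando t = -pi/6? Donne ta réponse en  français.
Nous devons intégrer notre équation de l'accélération a(t) = 27·sin(3·t) 2 fois. La primitive de l'accélération, avec v(0) = -9, donne la vitesse: v(t) = -9·cos(3·t). En intégrant la vitesse et en utilisant la condition initiale x(0) = 0, nous obtenons x(t) = -3·sin(3·t). En utilisant x(t) = -3·sin(3·t) et en substituant t = -pi/6, nous trouvons x = 3.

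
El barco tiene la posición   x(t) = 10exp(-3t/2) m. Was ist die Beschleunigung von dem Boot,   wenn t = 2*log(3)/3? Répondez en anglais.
We must differentiate our position equation x(t) = 10·exp(-3·t/2) 2 times. Differentiating position, we get velocity: v(t) = -15·exp(-3·t/2). Differentiating velocity, we get acceleration: a(t) = 45·exp(-3·t/2)/2. We have acceleration a(t) = 45·exp(-3·t/2)/2. Substituting t = 2*log(3)/3: a(2*log(3)/3) = 15/2.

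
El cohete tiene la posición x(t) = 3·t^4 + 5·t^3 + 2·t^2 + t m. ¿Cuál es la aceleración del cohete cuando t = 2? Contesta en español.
Para resolver esto, necesitamos tomar 2 derivadas de nuestra ecuación de la posición x(t) = 3·t^4 + 5·t^3 + 2·t^2 + t. Derivando la posición, obtenemos la velocidad: v(t) = 12·t^3 + 15·t^2 + 4·t + 1. Tomando d/dt de v(t), encontramos a(t) = 36·t^2 + 30·t + 4. Tenemos la aceleración a(t) = 36·t^2 + 30·t + 4. Sustituyendo t = 2: a(2) = 208.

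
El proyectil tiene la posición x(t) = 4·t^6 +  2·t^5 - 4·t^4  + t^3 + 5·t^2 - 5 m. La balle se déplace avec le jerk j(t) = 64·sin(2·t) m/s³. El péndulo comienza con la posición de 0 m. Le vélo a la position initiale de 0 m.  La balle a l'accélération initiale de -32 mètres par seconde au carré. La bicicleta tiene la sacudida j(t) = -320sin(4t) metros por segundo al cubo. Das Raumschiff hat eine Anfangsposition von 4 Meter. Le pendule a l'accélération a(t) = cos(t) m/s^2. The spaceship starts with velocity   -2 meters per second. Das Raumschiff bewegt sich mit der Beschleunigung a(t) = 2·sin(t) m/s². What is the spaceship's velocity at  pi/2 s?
Starting from acceleration a(t) = 2·sin(t), we take 1 integral. Finding the antiderivative of a(t) and using v(0) = -2: v(t) = -2·cos(t). We have velocity v(t) = -2·cos(t). Substituting t = pi/2: v(pi/2) = 0.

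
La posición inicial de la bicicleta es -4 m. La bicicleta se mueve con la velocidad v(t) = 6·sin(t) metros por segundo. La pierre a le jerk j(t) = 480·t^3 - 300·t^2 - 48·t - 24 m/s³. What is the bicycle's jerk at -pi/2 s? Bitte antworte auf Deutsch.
Ausgehend von der Geschwindigkeit v(t) = 6·sin(t), nehmen wir 2 Ableitungen. Die Ableitung von der Geschwindigkeit ergibt die Beschleunigung: a(t) = 6·cos(t). Mit d/dt von a(t) finden wir j(t) = -6·sin(t). Aus der Gleichung für den Ruck j(t) = -6·sin(t), setzen wir t = -pi/2 ein und erhalten j = 6.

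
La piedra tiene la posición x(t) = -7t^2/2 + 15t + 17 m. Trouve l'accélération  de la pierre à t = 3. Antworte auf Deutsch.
Um dies zu lösen, müssen wir 2 Ableitungen unserer Gleichung für die Position x(t) = -7·t^2/2 + 15·t + 17 nehmen. Durch Ableiten von der Position erhalten wir die Geschwindigkeit: v(t) = 15 - 7·t. Die Ableitung von der Geschwindigkeit ergibt die Beschleunigung: a(t) = -7. Mit a(t) = -7 und Einsetzen von t = 3, finden wir a = -7.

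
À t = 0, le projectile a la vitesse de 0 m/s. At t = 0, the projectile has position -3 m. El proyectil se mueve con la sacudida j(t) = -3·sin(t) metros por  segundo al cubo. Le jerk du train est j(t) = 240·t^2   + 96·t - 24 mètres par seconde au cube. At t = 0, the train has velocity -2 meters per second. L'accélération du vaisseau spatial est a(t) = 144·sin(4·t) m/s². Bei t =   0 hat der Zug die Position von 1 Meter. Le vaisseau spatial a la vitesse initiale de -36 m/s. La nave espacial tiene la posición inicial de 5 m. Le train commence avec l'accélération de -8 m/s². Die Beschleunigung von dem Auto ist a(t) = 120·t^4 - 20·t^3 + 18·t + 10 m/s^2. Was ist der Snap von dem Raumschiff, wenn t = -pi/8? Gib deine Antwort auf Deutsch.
Ausgehend von der Beschleunigung a(t) = 144·sin(4·t), nehmen wir 2 Ableitungen. Mit d/dt von a(t) finden wir j(t) = 576·cos(4·t). Mit d/dt von j(t) finden wir s(t) = -2304·sin(4·t). Aus der Gleichung für den Snap s(t) = -2304·sin(4·t), setzen wir t = -pi/8 ein und erhalten s = 2304.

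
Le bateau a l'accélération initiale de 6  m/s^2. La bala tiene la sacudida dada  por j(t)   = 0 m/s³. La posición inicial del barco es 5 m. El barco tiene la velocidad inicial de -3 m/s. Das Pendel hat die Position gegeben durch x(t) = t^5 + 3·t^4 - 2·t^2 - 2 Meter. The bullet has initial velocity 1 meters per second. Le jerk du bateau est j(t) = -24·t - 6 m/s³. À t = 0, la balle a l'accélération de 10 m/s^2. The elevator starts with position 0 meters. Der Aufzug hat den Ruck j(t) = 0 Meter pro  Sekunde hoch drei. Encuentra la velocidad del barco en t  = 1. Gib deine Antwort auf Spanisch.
Partiendo de la sacudida j(t) = -24·t - 6, tomamos 2 integrales. Integrando la sacudida y usando la condición inicial a(0) = 6, obtenemos a(t) = -12·t^2 - 6·t + 6. La integral de la aceleración, con v(0) = -3, da la velocidad: v(t) = -4·t^3 - 3·t^2 + 6·t - 3. Tenemos la velocidad v(t) = -4·t^3 - 3·t^2 + 6·t - 3. Sustituyendo t = 1: v(1) = -4.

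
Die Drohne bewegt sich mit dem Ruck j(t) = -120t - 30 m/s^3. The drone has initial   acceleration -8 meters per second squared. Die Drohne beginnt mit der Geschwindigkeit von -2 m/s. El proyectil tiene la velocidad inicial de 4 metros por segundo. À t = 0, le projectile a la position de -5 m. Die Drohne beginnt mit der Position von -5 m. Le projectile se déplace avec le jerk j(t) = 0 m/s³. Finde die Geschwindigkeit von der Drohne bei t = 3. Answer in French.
Nous devons intégrer notre équation du jerk j(t) = -120·t - 30 2 fois. En intégrant le jerk et en utilisant la condition initiale a(0) = -8, nous obtenons a(t) = -60·t^2 - 30·t - 8. En intégrant l'accélération et en utilisant la condition initiale v(0) = -2, nous obtenons v(t) = -20·t^3 - 15·t^2 - 8·t - 2. En utilisant v(t) = -20·t^3 - 15·t^2 - 8·t - 2 et en substituant t = 3, nous trouvons v = -701.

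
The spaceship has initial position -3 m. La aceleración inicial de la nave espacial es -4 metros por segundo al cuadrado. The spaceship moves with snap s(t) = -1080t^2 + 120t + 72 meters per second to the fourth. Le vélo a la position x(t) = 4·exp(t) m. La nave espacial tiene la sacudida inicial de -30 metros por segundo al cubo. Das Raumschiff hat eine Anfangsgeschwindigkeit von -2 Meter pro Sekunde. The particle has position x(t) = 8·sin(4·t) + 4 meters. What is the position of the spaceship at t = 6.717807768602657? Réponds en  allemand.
Ausgehend von dem Snap s(t) = -1080·t^2 + 120·t + 72, nehmen wir 4 Integrale. Durch Integration von dem Snap und Verwendung der Anfangsbedingung j(0) = -30, erhalten wir j(t) = -360·t^3 + 60·t^2 + 72·t - 30. Das Integral von dem Ruck ist die Beschleunigung. Mit a(0) = -4 erhalten wir a(t) = -90·t^4 + 20·t^3 + 36·t^2 - 30·t - 4. Mit ∫a(t)dt und Anwendung von v(0) = -2, finden wir v(t) = -18·t^5 + 5·t^4 + 12·t^3 - 15·t^2 - 4·t - 2. Durch Integration von der Geschwindigkeit und Verwendung der Anfangsbedingung x(0) = -3, erhalten wir x(t) = -3·t^6 + t^5 + 3·t^4 - 5·t^3 - 2·t^2 - 2·t - 3. Mit x(t) = -3·t^6 + t^5 + 3·t^4 - 5·t^3 - 2·t^2 - 2·t - 3 und Einsetzen von t = 6.717807768602657, finden wir x = -257562.730178905.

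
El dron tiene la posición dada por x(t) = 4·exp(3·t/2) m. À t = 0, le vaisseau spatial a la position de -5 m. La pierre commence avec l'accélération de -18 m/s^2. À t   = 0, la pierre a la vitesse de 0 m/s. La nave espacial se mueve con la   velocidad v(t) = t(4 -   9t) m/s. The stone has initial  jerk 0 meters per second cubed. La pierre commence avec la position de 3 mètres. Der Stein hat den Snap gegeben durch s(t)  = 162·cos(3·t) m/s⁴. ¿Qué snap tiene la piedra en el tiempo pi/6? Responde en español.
Tenemos el snap s(t) = 162·cos(3·t). Sustituyendo t = pi/6: s(pi/6) = 0.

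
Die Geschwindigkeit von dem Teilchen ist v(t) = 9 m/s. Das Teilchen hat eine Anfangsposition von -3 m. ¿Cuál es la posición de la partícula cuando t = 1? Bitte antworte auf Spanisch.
Para resolver esto, necesitamos tomar 1 antiderivada de nuestra ecuación de la velocidad v(t) = 9. La integral de la velocidad es la posición. Usando x(0) = -3, obtenemos x(t) = 9·t - 3. Tenemos la posición x(t) = 9·t - 3. Sustituyendo t = 1: x(1) = 6.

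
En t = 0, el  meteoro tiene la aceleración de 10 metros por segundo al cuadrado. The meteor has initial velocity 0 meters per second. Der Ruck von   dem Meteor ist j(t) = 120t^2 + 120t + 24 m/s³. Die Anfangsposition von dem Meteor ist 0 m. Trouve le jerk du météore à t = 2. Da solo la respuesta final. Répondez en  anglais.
The jerk at t = 2 is j = 744.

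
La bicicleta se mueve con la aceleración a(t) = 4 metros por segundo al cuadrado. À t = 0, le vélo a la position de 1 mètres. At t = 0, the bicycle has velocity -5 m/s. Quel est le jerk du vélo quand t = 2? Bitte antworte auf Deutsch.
Ausgehend von der Beschleunigung a(t) = 4, nehmen wir 1 Ableitung. Mit d/dt von a(t) finden wir j(t) = 0. Mit j(t) = 0 und Einsetzen von t = 2, finden wir j = 0.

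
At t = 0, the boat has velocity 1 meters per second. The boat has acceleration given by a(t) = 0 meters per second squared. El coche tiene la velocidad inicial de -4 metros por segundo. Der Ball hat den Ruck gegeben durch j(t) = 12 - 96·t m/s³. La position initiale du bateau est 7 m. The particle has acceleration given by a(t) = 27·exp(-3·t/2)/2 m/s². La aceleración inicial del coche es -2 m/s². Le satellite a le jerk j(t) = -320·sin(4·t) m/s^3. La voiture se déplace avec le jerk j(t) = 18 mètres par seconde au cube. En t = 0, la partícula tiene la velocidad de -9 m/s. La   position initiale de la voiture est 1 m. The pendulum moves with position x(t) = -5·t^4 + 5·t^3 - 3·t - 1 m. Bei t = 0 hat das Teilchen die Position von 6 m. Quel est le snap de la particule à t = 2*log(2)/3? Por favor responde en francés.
En partant de l'accélération a(t) = 27·exp(-3·t/2)/2, nous prenons 2 dérivées. La dérivée de l'accélération donne le jerk: j(t) = -81·exp(-3·t/2)/4. En prenant d/dt de j(t), nous trouvons s(t) = 243·exp(-3·t/2)/8. Nous avons le snap s(t) = 243·exp(-3·t/2)/8. En substituant t = 2*log(2)/3: s(2*log(2)/3) = 243/16.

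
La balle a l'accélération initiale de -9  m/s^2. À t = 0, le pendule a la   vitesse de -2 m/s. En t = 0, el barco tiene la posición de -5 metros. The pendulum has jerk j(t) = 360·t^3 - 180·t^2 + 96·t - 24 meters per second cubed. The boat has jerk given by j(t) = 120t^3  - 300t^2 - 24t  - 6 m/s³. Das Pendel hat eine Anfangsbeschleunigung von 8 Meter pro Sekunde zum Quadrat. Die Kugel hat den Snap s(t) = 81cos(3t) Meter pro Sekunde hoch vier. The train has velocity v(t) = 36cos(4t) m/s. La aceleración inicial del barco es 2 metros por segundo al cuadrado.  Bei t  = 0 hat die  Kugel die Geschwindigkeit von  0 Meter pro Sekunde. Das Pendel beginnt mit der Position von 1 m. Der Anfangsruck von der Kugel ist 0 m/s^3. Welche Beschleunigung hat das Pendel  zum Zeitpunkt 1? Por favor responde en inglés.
To find the answer, we compute 1 integral of j(t) = 360·t^3 - 180·t^2 + 96·t - 24. Integrating jerk and using the initial condition a(0) = 8, we get a(t) = 90·t^4 - 60·t^3 + 48·t^2 - 24·t + 8. Using a(t) = 90·t^4 - 60·t^3 + 48·t^2 - 24·t + 8 and substituting t = 1, we find a = 62.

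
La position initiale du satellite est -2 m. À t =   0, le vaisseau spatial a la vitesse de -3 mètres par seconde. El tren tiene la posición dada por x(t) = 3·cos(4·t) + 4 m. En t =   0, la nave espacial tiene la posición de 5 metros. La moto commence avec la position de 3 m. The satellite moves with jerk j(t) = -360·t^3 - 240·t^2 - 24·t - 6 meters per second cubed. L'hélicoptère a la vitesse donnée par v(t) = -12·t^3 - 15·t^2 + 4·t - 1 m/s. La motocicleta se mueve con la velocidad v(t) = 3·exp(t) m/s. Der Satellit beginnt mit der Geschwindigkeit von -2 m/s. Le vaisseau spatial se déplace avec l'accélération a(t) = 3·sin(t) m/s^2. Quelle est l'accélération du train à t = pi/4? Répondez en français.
Nous devons dériver notre équation de la position x(t) = 3·cos(4·t) + 4 2 fois. En prenant d/dt de x(t), nous trouvons v(t) = -12·sin(4·t). En dérivant la vitesse, nous obtenons l'accélération: a(t) = -48·cos(4·t). De l'équation de l'accélération a(t) = -48·cos(4·t), nous substituons t = pi/4 pour obtenir a = 48.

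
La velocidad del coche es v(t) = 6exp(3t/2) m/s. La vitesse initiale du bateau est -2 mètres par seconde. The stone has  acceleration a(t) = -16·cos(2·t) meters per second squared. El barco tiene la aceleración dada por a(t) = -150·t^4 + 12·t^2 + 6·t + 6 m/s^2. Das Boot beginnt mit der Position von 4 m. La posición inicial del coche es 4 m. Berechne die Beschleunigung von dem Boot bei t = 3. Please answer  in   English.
From the given acceleration equation a(t) = -150·t^4 + 12·t^2 + 6·t + 6, we substitute t = 3 to get a = -12018.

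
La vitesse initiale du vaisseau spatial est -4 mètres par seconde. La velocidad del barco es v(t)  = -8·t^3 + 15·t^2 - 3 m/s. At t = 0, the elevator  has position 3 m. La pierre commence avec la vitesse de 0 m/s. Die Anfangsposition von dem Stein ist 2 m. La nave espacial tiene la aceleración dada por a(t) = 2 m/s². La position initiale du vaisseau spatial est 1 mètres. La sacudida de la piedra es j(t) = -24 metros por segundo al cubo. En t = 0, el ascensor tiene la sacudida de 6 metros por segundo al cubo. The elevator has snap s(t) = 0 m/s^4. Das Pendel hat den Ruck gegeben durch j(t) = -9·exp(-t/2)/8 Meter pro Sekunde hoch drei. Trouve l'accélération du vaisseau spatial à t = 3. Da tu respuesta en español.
Tenemos la aceleración a(t) = 2. Sustituyendo t = 3: a(3) = 2.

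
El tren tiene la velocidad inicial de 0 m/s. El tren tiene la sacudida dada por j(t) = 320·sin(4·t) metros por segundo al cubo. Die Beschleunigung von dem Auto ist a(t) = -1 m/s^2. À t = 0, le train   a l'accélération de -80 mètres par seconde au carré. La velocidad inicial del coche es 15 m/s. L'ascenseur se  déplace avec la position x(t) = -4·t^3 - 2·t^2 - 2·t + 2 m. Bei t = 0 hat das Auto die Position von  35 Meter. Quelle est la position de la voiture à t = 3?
Nous devons intégrer notre équation de l'accélération a(t) = -1 2 fois. En prenant ∫a(t)dt et en appliquant v(0) = 15, nous trouvons v(t) = 15 - t. La primitive de la vitesse est la position. En utilisant x(0) = 35, nous obtenons x(t) = -t^2/2 + 15·t + 35. En utilisant x(t) = -t^2/2 + 15·t + 35 et en substituant t = 3, nous trouvons x = 151/2.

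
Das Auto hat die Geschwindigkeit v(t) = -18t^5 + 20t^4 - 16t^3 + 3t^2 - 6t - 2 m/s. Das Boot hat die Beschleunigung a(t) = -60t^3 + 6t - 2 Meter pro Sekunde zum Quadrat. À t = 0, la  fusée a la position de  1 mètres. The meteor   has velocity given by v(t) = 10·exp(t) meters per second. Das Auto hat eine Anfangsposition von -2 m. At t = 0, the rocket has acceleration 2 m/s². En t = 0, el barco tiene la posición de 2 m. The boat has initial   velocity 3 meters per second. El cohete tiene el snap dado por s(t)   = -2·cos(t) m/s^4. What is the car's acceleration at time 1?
Starting from velocity v(t) = -18·t^5 + 20·t^4 - 16·t^3 + 3·t^2 - 6·t - 2, we take 1 derivative. Differentiating velocity, we get acceleration: a(t) = -90·t^4 + 80·t^3 - 48·t^2 + 6·t - 6. We have acceleration a(t) = -90·t^4 + 80·t^3 - 48·t^2 + 6·t - 6. Substituting t = 1: a(1) = -58.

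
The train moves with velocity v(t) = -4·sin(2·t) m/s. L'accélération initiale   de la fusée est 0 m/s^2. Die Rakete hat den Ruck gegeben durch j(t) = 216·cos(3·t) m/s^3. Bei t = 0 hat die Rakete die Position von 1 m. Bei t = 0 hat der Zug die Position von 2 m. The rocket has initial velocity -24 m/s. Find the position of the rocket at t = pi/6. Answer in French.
En partant du jerk j(t) = 216·cos(3·t), nous prenons 3 primitives. La primitive du jerk, avec a(0) = 0, donne l'accélération: a(t) = 72·sin(3·t). En intégrant l'accélération et en utilisant la condition initiale v(0) = -24, nous obtenons v(t) = -24·cos(3·t). La primitive de la vitesse est la position. En utilisant x(0) = 1, nous obtenons x(t) = 1 - 8·sin(3·t). De l'équation de la position x(t) = 1 - 8·sin(3·t), nous substituons t = pi/6 pour obtenir x = -7.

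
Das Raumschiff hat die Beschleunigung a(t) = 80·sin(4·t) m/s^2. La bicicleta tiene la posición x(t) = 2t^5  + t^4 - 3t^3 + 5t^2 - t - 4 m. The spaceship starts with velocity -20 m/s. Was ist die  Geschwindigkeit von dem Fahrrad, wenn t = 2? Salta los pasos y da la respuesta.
Die Geschwindigkeit bei t = 2 ist v = 175.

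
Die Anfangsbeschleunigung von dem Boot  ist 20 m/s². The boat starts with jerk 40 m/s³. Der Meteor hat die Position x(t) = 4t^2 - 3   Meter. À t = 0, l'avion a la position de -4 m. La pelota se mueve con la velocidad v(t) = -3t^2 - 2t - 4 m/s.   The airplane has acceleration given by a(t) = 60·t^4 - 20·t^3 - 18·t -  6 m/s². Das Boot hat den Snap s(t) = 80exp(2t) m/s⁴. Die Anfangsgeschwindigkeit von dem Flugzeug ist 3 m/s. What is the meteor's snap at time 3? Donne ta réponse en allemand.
Um dies zu lösen, müssen wir 4 Ableitungen unserer Gleichung für die Position x(t) = 4·t^2 - 3 nehmen. Die Ableitung von der Position ergibt die Geschwindigkeit: v(t) = 8·t. Mit d/dt von v(t) finden wir a(t) = 8. Durch Ableiten von der Beschleunigung erhalten wir den Ruck: j(t) = 0. Die Ableitung von dem Ruck ergibt den Snap: s(t) = 0. Wir haben den Snap s(t) = 0. Durch Einsetzen von t = 3: s(3) = 0.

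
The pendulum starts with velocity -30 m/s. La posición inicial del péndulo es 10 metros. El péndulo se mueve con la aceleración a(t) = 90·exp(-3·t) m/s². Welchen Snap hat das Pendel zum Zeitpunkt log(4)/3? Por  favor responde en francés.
Pour résoudre ceci, nous devons prendre 2 dérivées de notre équation de l'accélération a(t) = 90·exp(-3·t). En dérivant l'accélération, nous obtenons le jerk: j(t) = -270·exp(-3·t). En dérivant le jerk, nous obtenons le snap: s(t) = 810·exp(-3·t). En utilisant s(t) = 810·exp(-3·t) et en substituant t = log(4)/3, nous trouvons s = 405/2.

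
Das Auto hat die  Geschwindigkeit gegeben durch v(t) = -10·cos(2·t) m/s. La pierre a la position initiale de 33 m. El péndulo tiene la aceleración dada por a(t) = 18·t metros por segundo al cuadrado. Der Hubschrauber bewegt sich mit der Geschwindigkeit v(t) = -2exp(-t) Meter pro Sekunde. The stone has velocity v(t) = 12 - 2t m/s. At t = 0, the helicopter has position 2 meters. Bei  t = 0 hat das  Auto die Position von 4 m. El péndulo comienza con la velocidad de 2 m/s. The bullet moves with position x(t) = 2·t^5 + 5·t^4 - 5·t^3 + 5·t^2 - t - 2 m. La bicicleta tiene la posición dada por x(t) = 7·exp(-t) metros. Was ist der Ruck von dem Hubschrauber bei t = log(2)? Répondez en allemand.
Ausgehend von der Geschwindigkeit v(t) = -2·exp(-t), nehmen wir 2 Ableitungen. Die Ableitung von der Geschwindigkeit ergibt die Beschleunigung: a(t) = 2·exp(-t). Mit d/dt von a(t) finden wir j(t) = -2·exp(-t). Aus der Gleichung für den Ruck j(t) = -2·exp(-t), setzen wir t = log(2) ein und erhalten j = -1.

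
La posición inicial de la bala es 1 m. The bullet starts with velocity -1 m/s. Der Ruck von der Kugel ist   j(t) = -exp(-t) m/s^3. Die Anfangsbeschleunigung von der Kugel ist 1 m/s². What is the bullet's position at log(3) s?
We must find the integral of our jerk equation j(t) = -exp(-t) 3 times. Taking ∫j(t)dt and applying a(0) = 1, we find a(t) = exp(-t). Finding the antiderivative of a(t) and using v(0) = -1: v(t) = -exp(-t). Finding the antiderivative of v(t) and using x(0) = 1: x(t) = exp(-t). We have position x(t) = exp(-t). Substituting t = log(3): x(log(3)) = 1/3.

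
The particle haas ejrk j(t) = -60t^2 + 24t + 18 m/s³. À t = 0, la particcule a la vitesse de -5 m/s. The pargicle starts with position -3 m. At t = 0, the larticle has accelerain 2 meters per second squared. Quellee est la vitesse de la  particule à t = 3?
Nous devons trouver la primitive de notre équation du jerk j(t) = -60·t^2 + 24·t + 18 2 fois. En prenant ∫j(t)dt et en appliquant a(0) = 2, nous trouvons a(t) = -20·t^3 + 12·t^2 + 18·t + 2. L'intégrale de l'accélération, avec v(0) = -5, donne la vitesse: v(t) = -5·t^4 + 4·t^3 + 9·t^2 + 2·t - 5. De l'équation de la vitesse v(t) = -5·t^4 + 4·t^3 + 9·t^2 + 2·t - 5, nous substituons t = 3 pour obtenir v = -215.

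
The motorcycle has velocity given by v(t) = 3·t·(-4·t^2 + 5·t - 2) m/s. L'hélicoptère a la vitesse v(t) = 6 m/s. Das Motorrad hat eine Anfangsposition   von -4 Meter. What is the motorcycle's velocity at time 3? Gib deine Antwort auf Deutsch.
Aus der Gleichung für die Geschwindigkeit v(t) = 3·t·(-4·t^2 + 5·t - 2), setzen wir t = 3 ein und erhalten v = -207.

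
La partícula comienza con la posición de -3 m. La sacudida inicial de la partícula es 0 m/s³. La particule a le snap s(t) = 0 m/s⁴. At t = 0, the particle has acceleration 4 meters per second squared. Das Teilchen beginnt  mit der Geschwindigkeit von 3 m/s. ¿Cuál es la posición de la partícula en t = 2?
Para resolver esto, necesitamos tomar 4 integrales de nuestra ecuación del snap s(t) = 0. Integrando el snap y usando la condición inicial j(0) = 0, obtenemos j(t) = 0. La antiderivada de la sacudida es la aceleración. Usando a(0) = 4, obtenemos a(t) = 4. La integral de la aceleración es la velocidad. Usando v(0) = 3, obtenemos v(t) = 4·t + 3. La antiderivada de la velocidad, con x(0) = -3, da la posición: x(t) = 2·t^2 + 3·t - 3. Usando x(t) = 2·t^2 + 3·t - 3 y sustituyendo t = 2, encontramos x = 11.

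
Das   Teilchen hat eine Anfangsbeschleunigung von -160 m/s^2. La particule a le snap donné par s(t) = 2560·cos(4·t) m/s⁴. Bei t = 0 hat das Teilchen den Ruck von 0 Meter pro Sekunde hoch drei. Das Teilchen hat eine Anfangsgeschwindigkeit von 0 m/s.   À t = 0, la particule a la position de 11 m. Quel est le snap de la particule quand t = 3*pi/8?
En utilisant s(t) = 2560·cos(4·t) et en substituant t = 3*pi/8, nous trouvons s = 0.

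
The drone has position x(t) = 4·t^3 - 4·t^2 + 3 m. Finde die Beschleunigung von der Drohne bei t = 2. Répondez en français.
Pour résoudre ceci, nous devons prendre 2 dérivées de notre équation de la position x(t) = 4·t^3 - 4·t^2 + 3. En dérivant la position, nous obtenons la vitesse: v(t) = 12·t^2 - 8·t. En dérivant la vitesse, nous obtenons l'accélération: a(t) = 24·t - 8. En utilisant a(t) = 24·t - 8 et en substituant t = 2, nous trouvons a = 40.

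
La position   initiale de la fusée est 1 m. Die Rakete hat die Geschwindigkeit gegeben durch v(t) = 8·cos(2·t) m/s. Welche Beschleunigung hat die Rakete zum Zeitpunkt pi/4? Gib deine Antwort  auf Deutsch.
Ausgehend von der Geschwindigkeit v(t) = 8·cos(2·t), nehmen wir 1 Ableitung. Die Ableitung von der Geschwindigkeit ergibt die Beschleunigung: a(t) = -16·sin(2·t). Aus der Gleichung für die Beschleunigung a(t) = -16·sin(2·t), setzen wir t = pi/4 ein und erhalten a = -16.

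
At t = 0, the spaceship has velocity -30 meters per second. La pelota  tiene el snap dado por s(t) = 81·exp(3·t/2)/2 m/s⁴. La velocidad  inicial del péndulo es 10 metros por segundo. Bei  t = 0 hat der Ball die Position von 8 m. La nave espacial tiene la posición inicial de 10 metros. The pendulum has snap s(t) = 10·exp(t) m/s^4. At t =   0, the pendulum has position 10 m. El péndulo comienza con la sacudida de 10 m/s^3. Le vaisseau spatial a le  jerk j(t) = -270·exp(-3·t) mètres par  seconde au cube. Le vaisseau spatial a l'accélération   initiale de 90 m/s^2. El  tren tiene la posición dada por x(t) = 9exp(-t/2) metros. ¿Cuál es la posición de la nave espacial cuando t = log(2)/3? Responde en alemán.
Ausgehend von dem Ruck j(t) = -270·exp(-3·t), nehmen wir 3 Stammfunktionen. Mit ∫j(t)dt und Anwendung von a(0) = 90, finden wir a(t) = 90·exp(-3·t). Mit ∫a(t)dt und Anwendung von v(0) = -30, finden wir v(t) = -30·exp(-3·t). Mit ∫v(t)dt und Anwendung von x(0) = 10, finden wir x(t) = 10·exp(-3·t). Aus der Gleichung für die Position x(t) = 10·exp(-3·t), setzen wir t = log(2)/3 ein und erhalten x = 5.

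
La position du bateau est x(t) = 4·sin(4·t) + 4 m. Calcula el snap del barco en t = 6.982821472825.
Debemos derivar nuestra ecuación de la posición x(t) = 4·sin(4·t) + 4 4 veces. Tomando d/dt de x(t), encontramos v(t) = 16·cos(4·t). Tomando d/dt de v(t), encontramos a(t) = -64·sin(4·t). Derivando la aceleración, obtenemos la sacudida: j(t) = -256·cos(4·t). La derivada de la sacudida da el snap: s(t) = 1024·sin(4·t). De la ecuación del snap s(t) = 1024·sin(4·t), sustituimos t = 6.982821472825 para obtener s = 344.431663459397.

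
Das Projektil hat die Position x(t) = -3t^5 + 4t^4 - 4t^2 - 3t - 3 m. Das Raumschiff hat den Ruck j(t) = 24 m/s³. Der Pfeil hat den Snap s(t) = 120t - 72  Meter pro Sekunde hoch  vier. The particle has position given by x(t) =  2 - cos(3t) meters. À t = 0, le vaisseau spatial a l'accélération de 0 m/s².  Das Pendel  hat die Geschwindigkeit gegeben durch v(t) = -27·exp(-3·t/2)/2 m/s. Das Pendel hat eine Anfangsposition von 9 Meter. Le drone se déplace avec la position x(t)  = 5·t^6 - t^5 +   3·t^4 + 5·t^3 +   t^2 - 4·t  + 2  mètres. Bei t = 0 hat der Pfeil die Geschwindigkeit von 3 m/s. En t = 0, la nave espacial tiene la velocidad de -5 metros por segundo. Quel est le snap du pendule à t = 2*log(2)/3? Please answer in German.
Wir müssen unsere Gleichung für die Geschwindigkeit v(t) = -27·exp(-3·t/2)/2 3-mal ableiten. Durch Ableiten von der Geschwindigkeit erhalten wir die Beschleunigung: a(t) = 81·exp(-3·t/2)/4. Die Ableitung von der Beschleunigung ergibt den Ruck: j(t) = -243·exp(-3·t/2)/8. Die Ableitung von dem Ruck ergibt den Snap: s(t) = 729·exp(-3·t/2)/16. Wir haben den Snap s(t) = 729·exp(-3·t/2)/16. Durch Einsetzen von t = 2*log(2)/3: s(2*log(2)/3) = 729/32.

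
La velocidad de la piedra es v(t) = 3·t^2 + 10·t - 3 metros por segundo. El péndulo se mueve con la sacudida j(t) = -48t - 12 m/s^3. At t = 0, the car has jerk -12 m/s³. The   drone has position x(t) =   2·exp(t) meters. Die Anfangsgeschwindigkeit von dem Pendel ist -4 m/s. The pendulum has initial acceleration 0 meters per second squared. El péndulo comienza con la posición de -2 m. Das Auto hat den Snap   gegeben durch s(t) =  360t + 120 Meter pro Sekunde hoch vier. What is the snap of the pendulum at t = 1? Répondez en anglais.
To solve this, we need to take 1 derivative of our jerk equation j(t) = -48·t - 12. Taking d/dt of j(t), we find s(t) = -48. We have snap s(t) = -48. Substituting t = 1: s(1) = -48.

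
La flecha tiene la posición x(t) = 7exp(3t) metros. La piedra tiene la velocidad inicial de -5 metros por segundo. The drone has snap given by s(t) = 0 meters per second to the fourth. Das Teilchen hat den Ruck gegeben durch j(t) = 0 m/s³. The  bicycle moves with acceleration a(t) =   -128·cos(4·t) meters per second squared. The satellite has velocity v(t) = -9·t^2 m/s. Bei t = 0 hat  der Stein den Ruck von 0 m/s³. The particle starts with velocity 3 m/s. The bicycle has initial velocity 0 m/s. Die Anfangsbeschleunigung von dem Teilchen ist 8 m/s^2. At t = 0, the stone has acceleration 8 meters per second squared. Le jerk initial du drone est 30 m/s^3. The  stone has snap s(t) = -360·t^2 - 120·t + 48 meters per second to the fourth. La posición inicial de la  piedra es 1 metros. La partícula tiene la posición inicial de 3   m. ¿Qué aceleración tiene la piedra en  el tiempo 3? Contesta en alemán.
Ausgehend von dem Snap s(t) = -360·t^2 - 120·t + 48, nehmen wir 2 Stammfunktionen. Durch Integration von dem Snap und Verwendung der Anfangsbedingung j(0) = 0, erhalten wir j(t) = 12·t·(-10·t^2 - 5·t + 4). Durch Integration von dem Ruck und Verwendung der Anfangsbedingung a(0) = 8, erhalten wir a(t) = -30·t^4 - 20·t^3 + 24·t^2 + 8. Wir haben die Beschleunigung a(t) = -30·t^4 - 20·t^3 + 24·t^2 + 8. Durch Einsetzen von t = 3: a(3) = -2746.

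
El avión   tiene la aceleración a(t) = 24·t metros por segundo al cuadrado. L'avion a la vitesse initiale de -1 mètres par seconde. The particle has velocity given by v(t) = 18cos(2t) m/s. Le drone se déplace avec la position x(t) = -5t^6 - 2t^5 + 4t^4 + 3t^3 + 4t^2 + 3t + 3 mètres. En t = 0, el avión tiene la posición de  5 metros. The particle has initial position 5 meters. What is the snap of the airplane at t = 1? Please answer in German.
Wir müssen unsere Gleichung für die Beschleunigung a(t) = 24·t 2-mal ableiten. Mit d/dt von a(t) finden wir j(t) = 24. Durch Ableiten von dem Ruck erhalten wir den Snap: s(t) = 0. Wir haben den Snap s(t) = 0. Durch Einsetzen von t = 1: s(1) = 0.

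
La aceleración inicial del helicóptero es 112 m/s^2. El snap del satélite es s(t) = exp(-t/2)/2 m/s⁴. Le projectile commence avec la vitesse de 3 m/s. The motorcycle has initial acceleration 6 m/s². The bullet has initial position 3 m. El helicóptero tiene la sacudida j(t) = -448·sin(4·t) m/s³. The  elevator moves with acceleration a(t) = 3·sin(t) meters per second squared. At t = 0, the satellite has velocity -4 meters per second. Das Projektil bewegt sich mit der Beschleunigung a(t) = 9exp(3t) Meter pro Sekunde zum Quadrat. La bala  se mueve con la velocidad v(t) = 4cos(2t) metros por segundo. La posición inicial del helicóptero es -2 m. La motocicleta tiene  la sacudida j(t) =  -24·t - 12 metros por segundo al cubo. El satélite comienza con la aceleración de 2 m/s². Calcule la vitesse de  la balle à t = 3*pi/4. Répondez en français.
En utilisant v(t) = 4·cos(2·t) et en substituant t = 3*pi/4, nous trouvons v = 0.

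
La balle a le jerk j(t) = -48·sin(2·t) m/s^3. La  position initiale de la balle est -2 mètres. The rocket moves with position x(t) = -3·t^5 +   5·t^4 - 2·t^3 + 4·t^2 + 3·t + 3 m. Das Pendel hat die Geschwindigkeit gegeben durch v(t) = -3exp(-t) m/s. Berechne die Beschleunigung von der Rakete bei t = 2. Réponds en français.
Pour résoudre ceci, nous devons prendre 2 dérivées de notre équation de la position x(t) = -3·t^5 + 5·t^4 - 2·t^3 + 4·t^2 + 3·t + 3. La dérivée de la position donne la vitesse: v(t) = -15·t^4 + 20·t^3 - 6·t^2 + 8·t + 3. En prenant d/dt de v(t), nous trouvons a(t) = -60·t^3 + 60·t^2 - 12·t + 8. De l'équation de l'accélération a(t) = -60·t^3 + 60·t^2 - 12·t + 8, nous substituons t = 2 pour obtenir a = -256.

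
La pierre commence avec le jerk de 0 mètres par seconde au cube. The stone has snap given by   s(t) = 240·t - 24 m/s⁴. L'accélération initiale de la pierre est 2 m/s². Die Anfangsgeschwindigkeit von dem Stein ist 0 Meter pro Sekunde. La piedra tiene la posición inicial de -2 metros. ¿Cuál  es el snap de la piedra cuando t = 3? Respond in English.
Using s(t) = 240·t - 24 and substituting t = 3, we find s = 696.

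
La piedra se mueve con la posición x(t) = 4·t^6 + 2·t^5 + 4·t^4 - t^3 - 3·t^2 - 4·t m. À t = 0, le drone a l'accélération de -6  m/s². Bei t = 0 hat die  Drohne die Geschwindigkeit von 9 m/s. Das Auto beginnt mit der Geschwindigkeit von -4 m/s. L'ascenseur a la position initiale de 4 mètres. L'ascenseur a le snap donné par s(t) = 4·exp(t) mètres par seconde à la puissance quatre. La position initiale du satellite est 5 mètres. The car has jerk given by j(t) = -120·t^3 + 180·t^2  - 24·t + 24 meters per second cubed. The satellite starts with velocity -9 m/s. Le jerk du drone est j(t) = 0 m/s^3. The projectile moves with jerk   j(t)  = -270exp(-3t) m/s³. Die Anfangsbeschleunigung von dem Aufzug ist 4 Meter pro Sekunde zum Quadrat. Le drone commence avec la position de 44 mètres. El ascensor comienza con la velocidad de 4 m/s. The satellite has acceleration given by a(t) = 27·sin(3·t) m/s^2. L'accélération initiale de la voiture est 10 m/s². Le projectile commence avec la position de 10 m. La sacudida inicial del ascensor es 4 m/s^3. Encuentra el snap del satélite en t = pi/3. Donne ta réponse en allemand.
Ausgehend von der Beschleunigung a(t) = 27·sin(3·t), nehmen wir 2 Ableitungen. Durch Ableiten von der Beschleunigung erhalten wir den Ruck: j(t) = 81·cos(3·t). Die Ableitung von dem Ruck ergibt den Snap: s(t) = -243·sin(3·t). Mit s(t) = -243·sin(3·t) und Einsetzen von t = pi/3, finden wir s = 0.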